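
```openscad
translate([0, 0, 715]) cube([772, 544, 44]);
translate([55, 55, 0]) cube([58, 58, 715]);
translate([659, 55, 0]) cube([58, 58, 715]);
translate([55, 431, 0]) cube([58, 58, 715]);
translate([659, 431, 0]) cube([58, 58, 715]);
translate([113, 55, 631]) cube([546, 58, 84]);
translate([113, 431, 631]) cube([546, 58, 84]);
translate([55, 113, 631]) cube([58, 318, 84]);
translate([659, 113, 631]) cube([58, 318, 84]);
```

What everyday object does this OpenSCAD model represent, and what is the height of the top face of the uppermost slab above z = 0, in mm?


A table. The table height is 759 mm.

A 772×544×44 slab sits at z = 715 on four 58 mm square posts — a table. The top surface is at 715 + 44 = 759 mm.


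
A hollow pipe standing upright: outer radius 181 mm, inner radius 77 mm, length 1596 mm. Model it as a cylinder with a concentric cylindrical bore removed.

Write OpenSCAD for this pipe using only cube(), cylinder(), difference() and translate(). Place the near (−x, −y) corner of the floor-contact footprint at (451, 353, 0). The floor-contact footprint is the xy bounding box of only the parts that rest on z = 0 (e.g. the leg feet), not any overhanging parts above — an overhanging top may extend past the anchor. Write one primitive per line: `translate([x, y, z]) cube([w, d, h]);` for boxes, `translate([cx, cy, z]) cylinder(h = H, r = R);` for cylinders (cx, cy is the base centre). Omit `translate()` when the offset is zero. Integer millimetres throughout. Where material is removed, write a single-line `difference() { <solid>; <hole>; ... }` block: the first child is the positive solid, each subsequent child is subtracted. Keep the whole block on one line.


difference() { translate([632, 534, 0]) cylinder(h = 1596, r = 181); translate([632, 534, 0]) cylinder(h = 1596, r = 77); }


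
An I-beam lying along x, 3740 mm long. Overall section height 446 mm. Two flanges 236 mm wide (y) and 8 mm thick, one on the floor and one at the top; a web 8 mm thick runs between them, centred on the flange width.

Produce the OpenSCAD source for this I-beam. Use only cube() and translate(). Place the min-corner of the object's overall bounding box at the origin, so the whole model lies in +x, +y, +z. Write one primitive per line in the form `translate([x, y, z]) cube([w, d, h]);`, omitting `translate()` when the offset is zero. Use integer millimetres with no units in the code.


cube([3740, 236, 8]);
translate([0, 114, 8]) cube([3740, 8, 430]);
translate([0, 0, 438]) cube([3740, 236, 8]);


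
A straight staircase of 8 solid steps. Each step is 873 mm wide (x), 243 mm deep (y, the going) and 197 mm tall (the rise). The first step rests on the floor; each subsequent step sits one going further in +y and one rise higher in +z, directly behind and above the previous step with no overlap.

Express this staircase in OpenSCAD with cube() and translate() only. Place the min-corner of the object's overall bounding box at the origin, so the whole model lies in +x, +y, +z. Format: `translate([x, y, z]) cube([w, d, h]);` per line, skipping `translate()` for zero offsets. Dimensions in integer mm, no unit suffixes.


cube([873, 243, 197]);
translate([0, 243, 197]) cube([873, 243, 197]);
translate([0, 486, 394]) cube([873, 243, 197]);
translate([0, 729, 591]) cube([873, 243, 197]);
translate([0, 972, 788]) cube([873, 243, 197]);
translate([0, 1215, 985]) cube([873, 243, 197]);
translate([0, 1458, 1182]) cube([873, 243, 197]);
translate([0, 1701, 1379]) cube([873, 243, 197]);


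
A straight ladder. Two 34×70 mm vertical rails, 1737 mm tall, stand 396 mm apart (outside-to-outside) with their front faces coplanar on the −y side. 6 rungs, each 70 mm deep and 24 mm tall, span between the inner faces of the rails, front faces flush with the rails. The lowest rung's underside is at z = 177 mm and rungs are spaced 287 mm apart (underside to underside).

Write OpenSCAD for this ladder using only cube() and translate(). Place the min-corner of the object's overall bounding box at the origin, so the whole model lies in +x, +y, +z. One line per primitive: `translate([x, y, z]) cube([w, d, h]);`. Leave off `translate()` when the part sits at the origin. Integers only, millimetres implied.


cube([34, 70, 1737]);
translate([362, 0, 0]) cube([34, 70, 1737]);
translate([34, 0, 177]) cube([328, 70, 24]);
translate([34, 0, 464]) cube([328, 70, 24]);
translate([34, 0, 751]) cube([328, 70, 24]);
translate([34, 0, 1038]) cube([328, 70, 24]);
translate([34, 0, 1325]) cube([328, 70, 24]);
translate([34, 0, 1612]) cube([328, 70, 24]);


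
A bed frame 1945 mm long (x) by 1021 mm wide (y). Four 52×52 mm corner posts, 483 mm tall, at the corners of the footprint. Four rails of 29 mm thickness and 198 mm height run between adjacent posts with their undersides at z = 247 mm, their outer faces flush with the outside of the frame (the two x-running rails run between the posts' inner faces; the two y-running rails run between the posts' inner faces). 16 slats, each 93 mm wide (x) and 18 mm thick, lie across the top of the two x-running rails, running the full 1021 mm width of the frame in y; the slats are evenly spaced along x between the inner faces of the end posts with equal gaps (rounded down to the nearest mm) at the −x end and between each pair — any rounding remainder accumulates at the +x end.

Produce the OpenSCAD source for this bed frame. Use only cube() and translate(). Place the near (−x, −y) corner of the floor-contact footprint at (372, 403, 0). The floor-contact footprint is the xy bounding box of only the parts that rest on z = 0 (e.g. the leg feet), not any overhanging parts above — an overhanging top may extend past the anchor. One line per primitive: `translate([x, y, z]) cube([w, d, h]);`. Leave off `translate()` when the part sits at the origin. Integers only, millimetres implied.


translate([372, 403, 0]) cube([52, 52, 483]);
translate([372, 1372, 0]) cube([52, 52, 483]);
translate([2265, 403, 0]) cube([52, 52, 483]);
translate([2265, 1372, 0]) cube([52, 52, 483]);
translate([424, 403, 247]) cube([1841, 29, 198]);
translate([424, 1395, 247]) cube([1841, 29, 198]);
translate([372, 455, 247]) cube([29, 917, 198]);
translate([2288, 455, 247]) cube([29, 917, 198]);
translate([444, 403, 445]) cube([93, 1021, 18]);
translate([557, 403, 445]) cube([93, 1021, 18]);
translate([670, 403, 445]) cube([93, 1021, 18]);
translate([783, 403, 445]) cube([93, 1021, 18]);
translate([896, 403, 445]) cube([93, 1021, 18]);
translate([1009, 403, 445]) cube([93, 1021, 18]);
translate([1122, 403, 445]) cube([93, 1021, 18]);
translate([1235, 403, 445]) cube([93, 1021, 18]);
translate([1348, 403, 445]) cube([93, 1021, 18]);
translate([1461, 403, 445]) cube([93, 1021, 18]);
translate([1574, 403, 445]) cube([93, 1021, 18]);
translate([1687, 403, 445]) cube([93, 1021, 18]);
translate([1800, 403, 445]) cube([93, 1021, 18]);
translate([1913, 403, 445]) cube([93, 1021, 18]);
translate([2026, 403, 445]) cube([93, 1021, 18]);
translate([2139, 403, 445]) cube([93, 1021, 18]);


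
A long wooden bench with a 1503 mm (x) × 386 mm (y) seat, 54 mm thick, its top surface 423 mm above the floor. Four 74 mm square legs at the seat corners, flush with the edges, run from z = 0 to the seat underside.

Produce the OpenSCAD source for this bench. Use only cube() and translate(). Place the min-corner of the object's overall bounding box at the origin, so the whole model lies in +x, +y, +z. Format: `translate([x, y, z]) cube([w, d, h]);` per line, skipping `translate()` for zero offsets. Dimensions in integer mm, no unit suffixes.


// leg_h = 423 − 54 = 369
translate([0, 0, 369]) cube([1503, 386, 54]);
cube([74, 74, 369]);
translate([0, 312, 0]) cube([74, 74, 369]);
translate([1429, 0, 0]) cube([74, 74, 369]);
translate([1429, 312, 0]) cube([74, 74, 369]);


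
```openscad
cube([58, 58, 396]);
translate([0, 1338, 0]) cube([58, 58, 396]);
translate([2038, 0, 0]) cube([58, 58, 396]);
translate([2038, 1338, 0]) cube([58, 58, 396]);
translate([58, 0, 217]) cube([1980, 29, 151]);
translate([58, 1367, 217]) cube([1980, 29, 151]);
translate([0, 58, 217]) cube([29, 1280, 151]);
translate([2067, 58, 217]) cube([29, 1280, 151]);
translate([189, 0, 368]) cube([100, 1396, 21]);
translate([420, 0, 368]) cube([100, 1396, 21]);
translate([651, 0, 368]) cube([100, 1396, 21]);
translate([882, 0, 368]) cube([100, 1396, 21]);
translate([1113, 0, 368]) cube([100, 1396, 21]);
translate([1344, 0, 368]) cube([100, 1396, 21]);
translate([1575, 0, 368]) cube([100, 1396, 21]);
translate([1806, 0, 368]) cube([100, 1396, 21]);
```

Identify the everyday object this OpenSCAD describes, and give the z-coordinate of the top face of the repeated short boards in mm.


A bed frame. The slat-top height is 389 mm.

Four posts, four rails, and a row of slats — a bed frame. Slats sit on the rails at z = 217 + 151 = 368; with slat thickness 21, the top is 389 mm.


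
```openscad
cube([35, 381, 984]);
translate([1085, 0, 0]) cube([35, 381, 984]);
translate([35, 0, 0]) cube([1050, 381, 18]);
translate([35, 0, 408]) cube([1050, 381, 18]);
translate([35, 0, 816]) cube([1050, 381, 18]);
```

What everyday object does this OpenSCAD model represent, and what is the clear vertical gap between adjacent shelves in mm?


A bookshelf. The clear shelf gap is 390 mm.

Two tall side panels with 3 horizontal boards between them — a bookshelf. The first two shelf undersides are at z = 0 and z = 408; with shelf thickness 18, the clear gap is 408 − 0 − 18 = 390 mm.


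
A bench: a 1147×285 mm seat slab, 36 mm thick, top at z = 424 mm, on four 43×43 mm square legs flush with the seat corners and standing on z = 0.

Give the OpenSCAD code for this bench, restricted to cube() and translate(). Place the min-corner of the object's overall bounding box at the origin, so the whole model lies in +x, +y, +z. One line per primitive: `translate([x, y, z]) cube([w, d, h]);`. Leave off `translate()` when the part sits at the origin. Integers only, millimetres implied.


translate([0, 0, 388]) cube([1147, 285, 36]);
cube([43, 43, 388]);
translate([0, 242, 0]) cube([43, 43, 388]);
translate([1104, 0, 0]) cube([43, 43, 388]);
translate([1104, 242, 0]) cube([43, 43, 388]);


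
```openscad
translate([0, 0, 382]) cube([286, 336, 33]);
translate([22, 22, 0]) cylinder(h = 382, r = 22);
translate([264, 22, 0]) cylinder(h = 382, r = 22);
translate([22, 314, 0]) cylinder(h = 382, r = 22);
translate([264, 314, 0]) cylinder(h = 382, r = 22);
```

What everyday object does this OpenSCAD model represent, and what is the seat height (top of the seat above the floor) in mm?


A stool. The seat height is 415 mm.

A 286×336×33 slab at z = 382 on four corner cylinders — a stool. The seat top is 382 + 33 = 415 mm.


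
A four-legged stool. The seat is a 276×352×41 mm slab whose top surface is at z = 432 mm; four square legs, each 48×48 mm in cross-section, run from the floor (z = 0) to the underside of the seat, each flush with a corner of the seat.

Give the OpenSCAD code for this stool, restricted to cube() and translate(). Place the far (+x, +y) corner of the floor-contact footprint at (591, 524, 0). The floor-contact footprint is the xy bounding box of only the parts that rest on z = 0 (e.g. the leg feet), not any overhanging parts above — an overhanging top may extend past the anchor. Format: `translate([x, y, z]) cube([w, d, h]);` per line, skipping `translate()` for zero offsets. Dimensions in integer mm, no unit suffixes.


// leg_h = 432 - 41 = 391
translate([315, 172, 391]) cube([276, 352, 41]);
translate([315, 172, 0]) cube([48, 48, 391]);
translate([543, 172, 0]) cube([48, 48, 391]);
translate([315, 476, 0]) cube([48, 48, 391]);
translate([543, 476, 0]) cube([48, 48, 391]);


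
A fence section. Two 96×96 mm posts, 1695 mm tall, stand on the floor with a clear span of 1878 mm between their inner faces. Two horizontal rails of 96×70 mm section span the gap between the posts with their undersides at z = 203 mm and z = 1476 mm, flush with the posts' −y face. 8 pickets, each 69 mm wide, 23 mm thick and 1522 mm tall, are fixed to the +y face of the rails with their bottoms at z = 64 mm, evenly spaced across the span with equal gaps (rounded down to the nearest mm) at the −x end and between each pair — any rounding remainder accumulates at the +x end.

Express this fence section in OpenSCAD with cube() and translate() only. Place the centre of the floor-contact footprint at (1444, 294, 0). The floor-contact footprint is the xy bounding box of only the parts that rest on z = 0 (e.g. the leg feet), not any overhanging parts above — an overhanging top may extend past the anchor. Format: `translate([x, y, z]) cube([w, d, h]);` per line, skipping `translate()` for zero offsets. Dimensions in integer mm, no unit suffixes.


translate([409, 246, 0]) cube([96, 96, 1695]);
translate([2383, 246, 0]) cube([96, 96, 1695]);
translate([505, 246, 203]) cube([1878, 96, 70]);
translate([505, 246, 1476]) cube([1878, 96, 70]);
translate([652, 342, 64]) cube([69, 23, 1522]);
translate([868, 342, 64]) cube([69, 23, 1522]);
translate([1084, 342, 64]) cube([69, 23, 1522]);
translate([1300, 342, 64]) cube([69, 23, 1522]);
translate([1516, 342, 64]) cube([69, 23, 1522]);
translate([1732, 342, 64]) cube([69, 23, 1522]);
translate([1948, 342, 64]) cube([69, 23, 1522]);
translate([2164, 342, 64]) cube([69, 23, 1522]);


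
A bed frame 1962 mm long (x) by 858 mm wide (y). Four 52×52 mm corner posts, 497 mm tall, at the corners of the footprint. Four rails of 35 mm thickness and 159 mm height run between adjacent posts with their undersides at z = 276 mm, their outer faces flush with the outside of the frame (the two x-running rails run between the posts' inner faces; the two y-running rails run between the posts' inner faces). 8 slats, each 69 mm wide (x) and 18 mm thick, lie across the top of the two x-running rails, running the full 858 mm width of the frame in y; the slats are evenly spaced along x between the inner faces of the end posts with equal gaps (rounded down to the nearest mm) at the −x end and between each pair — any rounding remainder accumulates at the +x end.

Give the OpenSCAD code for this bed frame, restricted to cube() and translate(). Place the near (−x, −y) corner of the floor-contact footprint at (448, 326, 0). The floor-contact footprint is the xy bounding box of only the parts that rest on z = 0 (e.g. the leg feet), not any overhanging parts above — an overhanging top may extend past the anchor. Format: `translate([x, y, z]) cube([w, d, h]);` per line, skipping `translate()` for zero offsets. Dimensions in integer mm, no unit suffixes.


translate([448, 326, 0]) cube([52, 52, 497]);
translate([448, 1132, 0]) cube([52, 52, 497]);
translate([2358, 326, 0]) cube([52, 52, 497]);
translate([2358, 1132, 0]) cube([52, 52, 497]);
translate([500, 326, 276]) cube([1858, 35, 159]);
translate([500, 1149, 276]) cube([1858, 35, 159]);
translate([448, 378, 276]) cube([35, 754, 159]);
translate([2375, 378, 276]) cube([35, 754, 159]);
translate([645, 326, 435]) cube([69, 858, 18]);
translate([859, 326, 435]) cube([69, 858, 18]);
translate([1073, 326, 435]) cube([69, 858, 18]);
translate([1287, 326, 435]) cube([69, 858, 18]);
translate([1501, 326, 435]) cube([69, 858, 18]);
translate([1715, 326, 435]) cube([69, 858, 18]);
translate([1929, 326, 435]) cube([69, 858, 18]);
translate([2143, 326, 435]) cube([69, 858, 18]);


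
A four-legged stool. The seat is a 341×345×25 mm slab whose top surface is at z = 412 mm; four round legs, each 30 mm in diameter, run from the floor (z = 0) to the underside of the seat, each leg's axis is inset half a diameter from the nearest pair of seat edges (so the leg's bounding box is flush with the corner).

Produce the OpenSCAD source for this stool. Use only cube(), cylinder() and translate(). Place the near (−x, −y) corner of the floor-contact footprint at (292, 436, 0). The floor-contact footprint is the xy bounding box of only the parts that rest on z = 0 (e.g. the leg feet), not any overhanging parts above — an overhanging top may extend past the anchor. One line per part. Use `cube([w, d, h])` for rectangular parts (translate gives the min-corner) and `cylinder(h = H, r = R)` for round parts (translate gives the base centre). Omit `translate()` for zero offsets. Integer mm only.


// leg_h = 412 - 25 = 387
translate([292, 436, 387]) cube([341, 345, 25]);
translate([307, 451, 0]) cylinder(h = 387, r = 15);
translate([618, 451, 0]) cylinder(h = 387, r = 15);
translate([307, 766, 0]) cylinder(h = 387, r = 15);
translate([618, 766, 0]) cylinder(h = 387, r = 15);


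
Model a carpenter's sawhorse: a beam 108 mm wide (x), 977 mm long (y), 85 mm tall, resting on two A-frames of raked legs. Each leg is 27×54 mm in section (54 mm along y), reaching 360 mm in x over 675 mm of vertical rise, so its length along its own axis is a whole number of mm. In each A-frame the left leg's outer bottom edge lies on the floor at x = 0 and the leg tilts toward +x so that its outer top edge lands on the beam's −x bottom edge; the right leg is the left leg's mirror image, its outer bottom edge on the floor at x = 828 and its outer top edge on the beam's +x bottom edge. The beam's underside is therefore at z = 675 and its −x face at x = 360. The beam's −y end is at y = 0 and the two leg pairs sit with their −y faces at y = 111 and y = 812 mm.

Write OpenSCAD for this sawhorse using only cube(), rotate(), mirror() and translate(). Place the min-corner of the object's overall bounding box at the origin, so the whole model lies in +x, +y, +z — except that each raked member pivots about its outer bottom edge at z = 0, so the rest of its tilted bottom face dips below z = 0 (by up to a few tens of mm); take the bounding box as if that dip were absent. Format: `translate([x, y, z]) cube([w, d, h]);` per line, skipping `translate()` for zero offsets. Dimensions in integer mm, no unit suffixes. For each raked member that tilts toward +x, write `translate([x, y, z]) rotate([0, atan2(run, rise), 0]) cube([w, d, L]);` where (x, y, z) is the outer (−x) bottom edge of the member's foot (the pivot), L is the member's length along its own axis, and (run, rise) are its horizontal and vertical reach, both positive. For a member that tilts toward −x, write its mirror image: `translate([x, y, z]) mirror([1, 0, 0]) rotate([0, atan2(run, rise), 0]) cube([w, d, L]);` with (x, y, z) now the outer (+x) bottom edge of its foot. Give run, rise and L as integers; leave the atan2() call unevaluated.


translate([360, 0, 675]) cube([108, 977, 85]);
translate([0, 111, 0]) rotate([0, atan2(360, 675), 0]) cube([27, 54, 765]);
translate([828, 111, 0]) mirror([1, 0, 0]) rotate([0, atan2(360, 675), 0]) cube([27, 54, 765]);
translate([0, 812, 0]) rotate([0, atan2(360, 675), 0]) cube([27, 54, 765]);
translate([828, 812, 0]) mirror([1, 0, 0]) rotate([0, atan2(360, 675), 0]) cube([27, 54, 765]);


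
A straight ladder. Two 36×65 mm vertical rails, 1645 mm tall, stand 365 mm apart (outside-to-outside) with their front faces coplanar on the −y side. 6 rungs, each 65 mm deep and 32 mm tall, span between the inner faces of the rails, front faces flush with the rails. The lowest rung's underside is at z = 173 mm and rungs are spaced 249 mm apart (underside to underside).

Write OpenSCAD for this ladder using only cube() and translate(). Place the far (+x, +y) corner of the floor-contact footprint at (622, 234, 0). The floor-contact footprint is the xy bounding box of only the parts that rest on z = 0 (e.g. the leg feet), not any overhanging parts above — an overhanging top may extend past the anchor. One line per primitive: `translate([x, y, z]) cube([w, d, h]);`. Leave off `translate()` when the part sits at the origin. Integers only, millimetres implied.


// rung span = 365 - 2*36 = 293
// rung[k] z = 173 + k*249
translate([257, 169, 0]) cube([36, 65, 1645]);
translate([586, 169, 0]) cube([36, 65, 1645]);
translate([293, 169, 173]) cube([293, 65, 32]);
translate([293, 169, 422]) cube([293, 65, 32]);
translate([293, 169, 671]) cube([293, 65, 32]);
translate([293, 169, 920]) cube([293, 65, 32]);
translate([293, 169, 1169]) cube([293, 65, 32]);
translate([293, 169, 1418]) cube([293, 65, 32]);


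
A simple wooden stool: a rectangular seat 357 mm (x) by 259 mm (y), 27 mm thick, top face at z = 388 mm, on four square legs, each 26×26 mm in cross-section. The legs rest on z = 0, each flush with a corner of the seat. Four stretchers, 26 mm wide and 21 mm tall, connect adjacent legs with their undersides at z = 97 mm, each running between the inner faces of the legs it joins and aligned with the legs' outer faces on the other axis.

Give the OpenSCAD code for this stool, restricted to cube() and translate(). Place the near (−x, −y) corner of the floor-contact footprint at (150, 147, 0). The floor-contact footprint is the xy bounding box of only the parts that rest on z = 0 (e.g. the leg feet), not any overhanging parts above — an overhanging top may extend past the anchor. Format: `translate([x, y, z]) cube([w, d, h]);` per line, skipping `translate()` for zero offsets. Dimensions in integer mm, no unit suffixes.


translate([150, 147, 361]) cube([357, 259, 27]);
translate([150, 147, 0]) cube([26, 26, 361]);
translate([481, 147, 0]) cube([26, 26, 361]);
translate([150, 380, 0]) cube([26, 26, 361]);
translate([481, 380, 0]) cube([26, 26, 361]);
translate([176, 147, 97]) cube([305, 26, 21]);
translate([176, 380, 97]) cube([305, 26, 21]);
translate([150, 173, 97]) cube([26, 207, 21]);
translate([481, 173, 97]) cube([26, 207, 21]);


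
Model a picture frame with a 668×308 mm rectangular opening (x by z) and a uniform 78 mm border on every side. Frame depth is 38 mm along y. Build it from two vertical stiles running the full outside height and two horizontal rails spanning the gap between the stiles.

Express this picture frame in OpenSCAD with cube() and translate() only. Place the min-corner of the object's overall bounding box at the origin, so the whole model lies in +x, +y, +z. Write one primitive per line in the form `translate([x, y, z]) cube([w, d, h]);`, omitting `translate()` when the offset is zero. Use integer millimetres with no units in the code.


cube([78, 38, 464]);
translate([746, 0, 0]) cube([78, 38, 464]);
translate([78, 0, 0]) cube([668, 38, 78]);
translate([78, 0, 386]) cube([668, 38, 78]);


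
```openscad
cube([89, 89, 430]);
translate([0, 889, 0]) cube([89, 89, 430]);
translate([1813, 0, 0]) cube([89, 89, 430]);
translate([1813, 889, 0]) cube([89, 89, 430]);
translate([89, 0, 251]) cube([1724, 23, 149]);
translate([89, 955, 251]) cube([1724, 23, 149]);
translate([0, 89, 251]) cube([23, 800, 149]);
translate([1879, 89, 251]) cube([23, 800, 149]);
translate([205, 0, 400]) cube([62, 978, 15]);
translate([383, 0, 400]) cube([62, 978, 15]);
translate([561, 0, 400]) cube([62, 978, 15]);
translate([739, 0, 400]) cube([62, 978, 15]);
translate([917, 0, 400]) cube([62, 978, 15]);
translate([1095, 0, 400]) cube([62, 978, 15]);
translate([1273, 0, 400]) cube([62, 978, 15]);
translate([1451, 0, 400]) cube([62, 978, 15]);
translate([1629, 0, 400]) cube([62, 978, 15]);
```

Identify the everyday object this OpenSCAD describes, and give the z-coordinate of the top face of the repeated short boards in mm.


A bed frame. The slat-top height is 415 mm.

Four posts, four rails, and a row of slats — a bed frame. Slats sit on the rails at z = 251 + 149 = 400; with slat thickness 15, the top is 415 mm.


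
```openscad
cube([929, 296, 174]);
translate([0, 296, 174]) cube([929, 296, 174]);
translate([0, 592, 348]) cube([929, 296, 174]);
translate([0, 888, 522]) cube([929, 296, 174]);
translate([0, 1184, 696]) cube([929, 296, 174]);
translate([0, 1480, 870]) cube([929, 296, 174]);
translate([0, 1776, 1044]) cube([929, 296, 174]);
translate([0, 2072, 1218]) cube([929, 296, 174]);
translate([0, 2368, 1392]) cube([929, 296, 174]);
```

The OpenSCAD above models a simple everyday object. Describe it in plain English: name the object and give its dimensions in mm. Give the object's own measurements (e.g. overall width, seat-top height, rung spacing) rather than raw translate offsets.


A straight staircase of 9 solid steps. Each step is 929 mm wide (x), 296 mm deep (y, the going) and 174 mm tall (the rise). The first step rests on the floor; each subsequent step sits one going further in +y and one rise higher in +z, directly behind and above the previous step with no overlap.


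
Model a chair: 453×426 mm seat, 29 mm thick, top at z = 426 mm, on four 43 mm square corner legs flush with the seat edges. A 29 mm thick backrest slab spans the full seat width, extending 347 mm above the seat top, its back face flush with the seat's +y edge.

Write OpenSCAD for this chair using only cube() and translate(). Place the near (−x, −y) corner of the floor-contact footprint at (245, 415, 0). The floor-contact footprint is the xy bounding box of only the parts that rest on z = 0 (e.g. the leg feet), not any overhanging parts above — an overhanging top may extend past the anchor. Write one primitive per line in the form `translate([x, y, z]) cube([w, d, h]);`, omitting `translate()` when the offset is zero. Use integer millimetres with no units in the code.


// leg_h = 426 - 29 = 397
translate([245, 415, 397]) cube([453, 426, 29]);
translate([245, 415, 0]) cube([43, 43, 397]);
translate([655, 415, 0]) cube([43, 43, 397]);
translate([245, 798, 0]) cube([43, 43, 397]);
translate([655, 798, 0]) cube([43, 43, 397]);
translate([245, 812, 426]) cube([453, 29, 347]);


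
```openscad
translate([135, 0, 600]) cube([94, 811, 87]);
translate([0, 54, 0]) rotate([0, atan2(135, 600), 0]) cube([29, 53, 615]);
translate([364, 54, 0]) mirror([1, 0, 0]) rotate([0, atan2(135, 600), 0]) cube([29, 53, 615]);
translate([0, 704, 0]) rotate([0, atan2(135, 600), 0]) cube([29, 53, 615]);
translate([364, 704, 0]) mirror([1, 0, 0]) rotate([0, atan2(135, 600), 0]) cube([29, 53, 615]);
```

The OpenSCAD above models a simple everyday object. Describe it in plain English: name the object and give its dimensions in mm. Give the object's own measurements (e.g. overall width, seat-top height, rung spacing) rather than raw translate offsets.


A sawhorse. A 94×811×87 mm beam (x, y, z) sits on two A-frame leg pairs. Each pair is two raked legs of 29×53 mm section (53 mm along y) splaying symmetrically in x. Each leg rises 600 mm vertically over 135 mm of horizontal reach and is 615 mm long along its own axis. Every leg's outer bottom edge rests on the floor and its outer top edge meets a bottom edge of the beam — the left legs (tilting toward +x) meet the beam's −x bottom edge, the right legs (their mirror images, tilting toward −x) meet its +x bottom edge — so the leg tops tuck under the beam, the beam's underside is 600 mm above the floor, and the feet are 364 mm apart outside-to-outside with the beam centred between them. The two leg pairs are set in 54 mm from either end of the beam.


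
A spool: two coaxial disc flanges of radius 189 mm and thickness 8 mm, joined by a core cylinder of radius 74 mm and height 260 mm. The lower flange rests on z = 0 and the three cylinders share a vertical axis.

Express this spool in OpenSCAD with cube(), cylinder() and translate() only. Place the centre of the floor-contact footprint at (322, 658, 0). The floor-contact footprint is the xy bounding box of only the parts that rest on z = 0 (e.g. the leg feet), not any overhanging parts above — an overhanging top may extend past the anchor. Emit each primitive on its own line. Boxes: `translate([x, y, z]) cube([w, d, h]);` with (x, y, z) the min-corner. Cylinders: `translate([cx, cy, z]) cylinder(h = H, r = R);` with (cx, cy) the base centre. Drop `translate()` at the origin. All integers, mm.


translate([322, 658, 0]) cylinder(h = 8, r = 189);
translate([322, 658, 8]) cylinder(h = 260, r = 74);
translate([322, 658, 268]) cylinder(h = 8, r = 189);


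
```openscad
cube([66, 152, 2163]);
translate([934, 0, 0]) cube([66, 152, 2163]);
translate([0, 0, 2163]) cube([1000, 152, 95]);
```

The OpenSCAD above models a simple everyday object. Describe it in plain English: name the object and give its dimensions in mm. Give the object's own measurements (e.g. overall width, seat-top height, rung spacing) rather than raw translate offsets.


A door frame. The clear opening is 868 mm wide and 2163 mm high. Two 66 mm wide jambs, 152 mm deep, stand either side of the opening from the floor to the top of the opening. A 95 mm thick head sits across the top of both jambs, spanning the full outside width of the frame.


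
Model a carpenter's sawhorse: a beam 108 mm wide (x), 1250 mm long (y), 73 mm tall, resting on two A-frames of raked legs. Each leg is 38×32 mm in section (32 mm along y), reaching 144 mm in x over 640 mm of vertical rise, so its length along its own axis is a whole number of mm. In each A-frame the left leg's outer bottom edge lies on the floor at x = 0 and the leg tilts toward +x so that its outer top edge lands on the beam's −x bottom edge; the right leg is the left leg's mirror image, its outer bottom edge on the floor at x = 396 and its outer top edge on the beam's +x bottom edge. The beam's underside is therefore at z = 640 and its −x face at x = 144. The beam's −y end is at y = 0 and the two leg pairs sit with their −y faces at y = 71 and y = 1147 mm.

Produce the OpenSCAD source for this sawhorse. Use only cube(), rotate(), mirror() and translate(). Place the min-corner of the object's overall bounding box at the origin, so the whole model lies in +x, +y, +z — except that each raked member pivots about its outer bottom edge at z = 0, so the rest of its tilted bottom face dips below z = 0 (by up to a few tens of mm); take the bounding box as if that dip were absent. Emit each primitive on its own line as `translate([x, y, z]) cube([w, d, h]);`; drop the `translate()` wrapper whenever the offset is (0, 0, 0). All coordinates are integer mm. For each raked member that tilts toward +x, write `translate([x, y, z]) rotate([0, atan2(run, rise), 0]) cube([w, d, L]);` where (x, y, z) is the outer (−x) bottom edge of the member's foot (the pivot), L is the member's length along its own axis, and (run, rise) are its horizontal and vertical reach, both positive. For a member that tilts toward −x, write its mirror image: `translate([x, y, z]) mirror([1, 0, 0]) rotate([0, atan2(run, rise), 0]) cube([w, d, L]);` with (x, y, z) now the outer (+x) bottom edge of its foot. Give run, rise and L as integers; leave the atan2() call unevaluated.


translate([144, 0, 640]) cube([108, 1250, 73]);
translate([0, 71, 0]) rotate([0, atan2(144, 640), 0]) cube([38, 32, 656]);
translate([396, 71, 0]) mirror([1, 0, 0]) rotate([0, atan2(144, 640), 0]) cube([38, 32, 656]);
translate([0, 1147, 0]) rotate([0, atan2(144, 640), 0]) cube([38, 32, 656]);
translate([396, 1147, 0]) mirror([1, 0, 0]) rotate([0, atan2(144, 640), 0]) cube([38, 32, 656]);


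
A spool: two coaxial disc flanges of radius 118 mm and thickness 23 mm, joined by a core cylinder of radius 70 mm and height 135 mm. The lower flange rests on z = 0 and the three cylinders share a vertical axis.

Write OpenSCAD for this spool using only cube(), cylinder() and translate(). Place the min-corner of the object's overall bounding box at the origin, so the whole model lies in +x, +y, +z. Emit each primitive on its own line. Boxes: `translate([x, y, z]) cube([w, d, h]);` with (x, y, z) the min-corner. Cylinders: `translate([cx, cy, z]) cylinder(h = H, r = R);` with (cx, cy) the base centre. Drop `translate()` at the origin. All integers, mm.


translate([118, 118, 0]) cylinder(h = 23, r = 118);
translate([118, 118, 23]) cylinder(h = 135, r = 70);
translate([118, 118, 158]) cylinder(h = 23, r = 118);


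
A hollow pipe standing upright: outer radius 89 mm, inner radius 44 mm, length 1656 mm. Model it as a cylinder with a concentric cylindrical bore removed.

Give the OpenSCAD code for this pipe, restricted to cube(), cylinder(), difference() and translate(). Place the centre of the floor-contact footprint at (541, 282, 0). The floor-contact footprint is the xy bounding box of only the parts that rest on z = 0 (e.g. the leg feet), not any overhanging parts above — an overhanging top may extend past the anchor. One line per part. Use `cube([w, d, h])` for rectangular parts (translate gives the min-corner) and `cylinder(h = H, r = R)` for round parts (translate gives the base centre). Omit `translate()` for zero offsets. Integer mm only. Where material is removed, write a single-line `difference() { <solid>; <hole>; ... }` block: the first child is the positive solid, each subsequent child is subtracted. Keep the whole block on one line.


difference() { translate([541, 282, 0]) cylinder(h = 1656, r = 89); translate([541, 282, 0]) cylinder(h = 1656, r = 44); }


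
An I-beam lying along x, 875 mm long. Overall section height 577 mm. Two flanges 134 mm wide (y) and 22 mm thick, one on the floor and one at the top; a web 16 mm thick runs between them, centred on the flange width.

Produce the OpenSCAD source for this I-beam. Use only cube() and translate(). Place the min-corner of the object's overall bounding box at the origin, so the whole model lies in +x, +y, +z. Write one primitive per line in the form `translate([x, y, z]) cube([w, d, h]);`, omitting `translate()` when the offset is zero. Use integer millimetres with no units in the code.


cube([875, 134, 22]);
translate([0, 59, 22]) cube([875, 16, 533]);
translate([0, 0, 555]) cube([875, 134, 22]);


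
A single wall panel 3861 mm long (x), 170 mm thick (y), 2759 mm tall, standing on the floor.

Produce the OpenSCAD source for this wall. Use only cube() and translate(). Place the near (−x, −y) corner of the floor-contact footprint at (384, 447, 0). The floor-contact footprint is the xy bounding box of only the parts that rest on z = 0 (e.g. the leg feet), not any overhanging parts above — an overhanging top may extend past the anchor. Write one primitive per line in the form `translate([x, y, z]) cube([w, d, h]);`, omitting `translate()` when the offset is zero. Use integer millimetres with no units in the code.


translate([384, 447, 0]) cube([3861, 170, 2759]);


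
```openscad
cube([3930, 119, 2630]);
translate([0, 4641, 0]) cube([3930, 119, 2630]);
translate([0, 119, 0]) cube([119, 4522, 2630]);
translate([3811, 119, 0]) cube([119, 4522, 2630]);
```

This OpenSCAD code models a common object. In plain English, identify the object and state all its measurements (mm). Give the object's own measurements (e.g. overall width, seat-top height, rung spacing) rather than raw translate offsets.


The wall frame of a small rectangular building: four walls, each 2630 mm tall and 119 mm thick, enclosing a footprint 3930 mm (x) by 4760 mm (y) outside-to-outside, with no floor or roof. The front and back walls (the −y and +y sides) span the full width; the two side walls fit between them.


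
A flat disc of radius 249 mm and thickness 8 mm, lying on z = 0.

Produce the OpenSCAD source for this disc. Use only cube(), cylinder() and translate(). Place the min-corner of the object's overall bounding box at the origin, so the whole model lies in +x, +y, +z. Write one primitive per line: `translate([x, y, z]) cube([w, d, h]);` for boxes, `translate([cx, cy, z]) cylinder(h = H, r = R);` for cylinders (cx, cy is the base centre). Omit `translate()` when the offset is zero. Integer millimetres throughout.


translate([249, 249, 0]) cylinder(h = 8, r = 249);


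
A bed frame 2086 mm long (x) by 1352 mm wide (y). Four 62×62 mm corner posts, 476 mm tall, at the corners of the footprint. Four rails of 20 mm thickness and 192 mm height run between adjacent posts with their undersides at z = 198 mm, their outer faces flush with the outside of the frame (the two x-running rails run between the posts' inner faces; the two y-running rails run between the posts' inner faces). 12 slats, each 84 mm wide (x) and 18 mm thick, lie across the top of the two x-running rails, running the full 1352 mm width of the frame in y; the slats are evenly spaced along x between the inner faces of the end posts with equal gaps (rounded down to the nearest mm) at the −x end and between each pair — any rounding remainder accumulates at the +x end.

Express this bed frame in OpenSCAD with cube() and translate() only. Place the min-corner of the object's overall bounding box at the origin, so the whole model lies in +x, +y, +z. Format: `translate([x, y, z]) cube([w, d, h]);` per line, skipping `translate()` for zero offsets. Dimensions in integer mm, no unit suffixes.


cube([62, 62, 476]);
translate([0, 1290, 0]) cube([62, 62, 476]);
translate([2024, 0, 0]) cube([62, 62, 476]);
translate([2024, 1290, 0]) cube([62, 62, 476]);
translate([62, 0, 198]) cube([1962, 20, 192]);
translate([62, 1332, 198]) cube([1962, 20, 192]);
translate([0, 62, 198]) cube([20, 1228, 192]);
translate([2066, 62, 198]) cube([20, 1228, 192]);
translate([135, 0, 390]) cube([84, 1352, 18]);
translate([292, 0, 390]) cube([84, 1352, 18]);
translate([449, 0, 390]) cube([84, 1352, 18]);
translate([606, 0, 390]) cube([84, 1352, 18]);
translate([763, 0, 390]) cube([84, 1352, 18]);
translate([920, 0, 390]) cube([84, 1352, 18]);
translate([1077, 0, 390]) cube([84, 1352, 18]);
translate([1234, 0, 390]) cube([84, 1352, 18]);
translate([1391, 0, 390]) cube([84, 1352, 18]);
translate([1548, 0, 390]) cube([84, 1352, 18]);
translate([1705, 0, 390]) cube([84, 1352, 18]);
translate([1862, 0, 390]) cube([84, 1352, 18]);


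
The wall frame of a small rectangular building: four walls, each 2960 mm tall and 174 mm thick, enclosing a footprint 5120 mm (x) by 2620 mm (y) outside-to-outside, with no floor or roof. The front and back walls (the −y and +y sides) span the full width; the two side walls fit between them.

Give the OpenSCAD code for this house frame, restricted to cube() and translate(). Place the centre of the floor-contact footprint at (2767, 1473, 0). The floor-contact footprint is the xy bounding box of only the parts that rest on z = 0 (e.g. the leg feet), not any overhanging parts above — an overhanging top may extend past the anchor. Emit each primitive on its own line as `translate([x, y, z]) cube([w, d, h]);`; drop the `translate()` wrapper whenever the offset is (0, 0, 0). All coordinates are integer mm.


translate([207, 163, 0]) cube([5120, 174, 2960]);
translate([207, 2609, 0]) cube([5120, 174, 2960]);
translate([207, 337, 0]) cube([174, 2272, 2960]);
translate([5153, 337, 0]) cube([174, 2272, 2960]);


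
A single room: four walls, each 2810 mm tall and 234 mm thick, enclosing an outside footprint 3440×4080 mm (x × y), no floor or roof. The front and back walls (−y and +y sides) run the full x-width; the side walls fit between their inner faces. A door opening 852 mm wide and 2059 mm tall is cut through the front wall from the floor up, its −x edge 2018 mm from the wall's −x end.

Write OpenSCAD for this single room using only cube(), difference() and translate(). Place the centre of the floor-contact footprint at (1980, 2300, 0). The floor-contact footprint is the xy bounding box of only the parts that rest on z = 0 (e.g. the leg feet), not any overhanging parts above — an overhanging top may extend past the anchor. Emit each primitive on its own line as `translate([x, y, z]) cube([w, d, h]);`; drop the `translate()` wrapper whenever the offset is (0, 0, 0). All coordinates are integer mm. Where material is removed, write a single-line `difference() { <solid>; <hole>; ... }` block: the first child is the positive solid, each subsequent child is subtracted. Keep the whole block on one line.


difference() { translate([260, 260, 0]) cube([3440, 234, 2810]); translate([2278, 260, 0]) cube([852, 234, 2059]); }
translate([260, 4106, 0]) cube([3440, 234, 2810]);
translate([260, 494, 0]) cube([234, 3612, 2810]);
translate([3466, 494, 0]) cube([234, 3612, 2810]);


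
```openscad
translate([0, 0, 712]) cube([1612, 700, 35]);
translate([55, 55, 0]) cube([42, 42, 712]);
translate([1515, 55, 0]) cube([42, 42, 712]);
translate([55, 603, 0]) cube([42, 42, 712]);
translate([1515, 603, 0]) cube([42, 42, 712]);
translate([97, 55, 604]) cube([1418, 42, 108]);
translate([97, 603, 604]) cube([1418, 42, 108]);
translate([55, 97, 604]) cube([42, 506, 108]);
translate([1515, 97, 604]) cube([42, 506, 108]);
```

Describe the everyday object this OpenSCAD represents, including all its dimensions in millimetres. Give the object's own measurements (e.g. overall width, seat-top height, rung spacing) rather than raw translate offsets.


A table: top 1612 mm (x) × 700 mm (y), 35 mm thick, upper face at z = 747 mm, on four 42×42 mm square legs, each inset 55 mm from the nearest pair of top edges from z = 0 to the bottom of the top. Four apron rails, 42 mm thick and 108 mm tall, run between adjacent legs with their top edges flush with the underside of the top and their outer faces flush with the legs' outer faces.
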